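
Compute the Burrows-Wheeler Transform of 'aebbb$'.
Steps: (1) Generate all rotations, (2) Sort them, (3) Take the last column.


Rotations (sorted):
  0: $aebbb -> last char: b
  1: aebbb$ -> last char: $
  2: b$aebb -> last char: b
  3: bb$aeb -> last char: b
  4: bbb$ae -> last char: e
  5: ebbb$a -> last char: a


BWT = b$bbea


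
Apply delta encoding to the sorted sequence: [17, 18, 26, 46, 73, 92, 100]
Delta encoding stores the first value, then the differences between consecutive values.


First value: 17
Deltas:
  18 - 17 = 1
  26 - 18 = 8
  46 - 26 = 20
  73 - 46 = 27
  92 - 73 = 19
  100 - 92 = 8


Delta encoded: [17, 1, 8, 20, 27, 19, 8]


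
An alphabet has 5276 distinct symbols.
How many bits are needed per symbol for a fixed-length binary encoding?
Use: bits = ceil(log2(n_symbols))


log2(5276) = 12.3652
Bracket: 2^12 = 4096 < 5276 <= 2^13 = 8192
So ceil(log2(5276)) = 13

bits = ceil(log2(5276)) = ceil(12.3652) = 13 bits


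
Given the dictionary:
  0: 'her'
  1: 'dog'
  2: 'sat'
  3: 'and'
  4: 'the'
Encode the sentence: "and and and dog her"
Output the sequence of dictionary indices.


Look up each word in the dictionary:
  'and' -> 3
  'and' -> 3
  'and' -> 3
  'dog' -> 1
  'her' -> 0

Encoded: [3, 3, 3, 1, 0]


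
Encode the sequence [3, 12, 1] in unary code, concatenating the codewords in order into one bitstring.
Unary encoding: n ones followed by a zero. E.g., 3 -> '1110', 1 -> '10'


Encode each number as n ones followed by a terminating 0:
  3 -> 1110 (4 bits)
  12 -> 1111111111110 (13 bits)
  1 -> 10 (2 bits)
Total length = 4 + 13 + 2 = 19 bits.

Unary([3, 12, 1]) = 1110111111111111010 (19 bits)


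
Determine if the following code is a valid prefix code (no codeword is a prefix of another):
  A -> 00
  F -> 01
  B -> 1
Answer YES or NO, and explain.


Checking each pair (does one codeword prefix another?):
  A='00' vs F='01': no prefix
  A='00' vs B='1': no prefix
  F='01' vs A='00': no prefix
  F='01' vs B='1': no prefix
  B='1' vs A='00': no prefix
  B='1' vs F='01': no prefix
No violation found over all pairs.

YES -- this is a valid prefix code. No codeword is a prefix of any other codeword.


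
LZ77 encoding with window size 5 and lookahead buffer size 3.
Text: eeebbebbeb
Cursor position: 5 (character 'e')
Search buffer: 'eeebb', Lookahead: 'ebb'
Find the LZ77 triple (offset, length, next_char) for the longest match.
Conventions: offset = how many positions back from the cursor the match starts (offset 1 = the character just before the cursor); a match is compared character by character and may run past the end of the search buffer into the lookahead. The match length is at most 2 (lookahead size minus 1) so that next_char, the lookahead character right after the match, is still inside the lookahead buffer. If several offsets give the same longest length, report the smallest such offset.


Try each offset into the search buffer:
  offset=1 (pos 4, char 'b'): match length 0
  offset=2 (pos 3, char 'b'): match length 0
  offset=3 (pos 2, char 'e'): match length 2
  offset=4 (pos 1, char 'e'): match length 1
  offset=5 (pos 0, char 'e'): match length 1
Longest match has length 2 at offset 3.
next_char = character at position 5 + 2 = 7 -> 'b'

Best match: offset=3, length=2 (matching 'eb' starting at position 2)
LZ77 triple: (3, 2, 'b')


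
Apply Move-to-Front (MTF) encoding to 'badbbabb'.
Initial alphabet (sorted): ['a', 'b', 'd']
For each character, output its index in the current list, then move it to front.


MTF encoding:
'b': index 1 in ['a', 'b', 'd'] -> ['b', 'a', 'd']
'a': index 1 in ['b', 'a', 'd'] -> ['a', 'b', 'd']
'd': index 2 in ['a', 'b', 'd'] -> ['d', 'a', 'b']
'b': index 2 in ['d', 'a', 'b'] -> ['b', 'd', 'a']
'b': index 0 in ['b', 'd', 'a'] -> ['b', 'd', 'a']
'a': index 2 in ['b', 'd', 'a'] -> ['a', 'b', 'd']
'b': index 1 in ['a', 'b', 'd'] -> ['b', 'a', 'd']
'b': index 0 in ['b', 'a', 'd'] -> ['b', 'a', 'd']


Output: [1, 1, 2, 2, 0, 2, 1, 0]


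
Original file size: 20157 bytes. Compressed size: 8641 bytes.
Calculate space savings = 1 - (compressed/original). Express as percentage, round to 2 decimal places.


ratio = compressed/original = 8641/20157 = 0.428685
savings = 1 - ratio = 1 - 0.428685 = 0.571315
as a percentage: 0.571315 * 100 = 57.13%

Space savings = 1 - 8641/20157 = 57.13%


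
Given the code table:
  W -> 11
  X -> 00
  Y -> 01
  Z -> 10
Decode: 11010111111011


Decoding:
11 -> W
01 -> Y
01 -> Y
11 -> W
11 -> W
10 -> Z
11 -> W


Result: WYYWWZW


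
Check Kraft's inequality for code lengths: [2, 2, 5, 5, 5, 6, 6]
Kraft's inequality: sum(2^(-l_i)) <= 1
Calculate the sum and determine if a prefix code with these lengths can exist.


Sum = 2^(-2) + 2^(-2) + 2^(-5) + 2^(-5) + 2^(-5) + 2^(-6) + 2^(-6)
    = 0.25 + 0.25 + 0.03125 + 0.03125 + 0.03125 + 0.015625 + 0.015625
    = 40/64 = 0.625
Since 0.625 <= 1, Kraft's inequality IS satisfied.
A prefix code with these lengths CAN exist.

Kraft sum = 0.625. Satisfied.


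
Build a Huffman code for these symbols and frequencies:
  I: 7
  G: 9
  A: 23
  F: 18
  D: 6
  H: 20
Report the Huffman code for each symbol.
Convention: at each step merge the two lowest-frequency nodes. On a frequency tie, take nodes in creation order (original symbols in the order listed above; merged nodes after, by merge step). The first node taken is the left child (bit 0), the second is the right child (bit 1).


Huffman tree construction:
Step 1: Merge D(6) + I(7) = 13
Step 2: Merge G(9) + (D+I)(13) = 22
Step 3: Merge F(18) + H(20) = 38
Step 4: Merge (G+(D+I))(22) + A(23) = 45
Step 5: Merge (F+H)(38) + ((G+(D+I))+A)(45) = 83
Read each symbol's code off the tree from the root (left child = 0, right child = 1).

Codes:
  I: 1011 (length 4)
  G: 100 (length 3)
  A: 11 (length 2)
  F: 00 (length 2)
  D: 1010 (length 4)
  H: 01 (length 2)
Average code length: 201/83 = 2.4217 bits/symbol


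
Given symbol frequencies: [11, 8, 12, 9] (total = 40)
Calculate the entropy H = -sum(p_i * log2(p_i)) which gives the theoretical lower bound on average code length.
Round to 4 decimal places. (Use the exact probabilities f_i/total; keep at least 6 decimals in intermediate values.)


Per-symbol terms -p_i * log2(p_i) with p_i = f_i/40:
  p = 11/40 = 0.275000: log2(p) = -1.862496, -p*log2(p) = 0.512187
  p = 8/40 = 0.200000: log2(p) = -2.321928, -p*log2(p) = 0.464386
  p = 12/40 = 0.300000: log2(p) = -1.736966, -p*log2(p) = 0.521090
  p = 9/40 = 0.225000: log2(p) = -2.152003, -p*log2(p) = 0.484201
H = 0.512187 + 0.464386 + 0.521090 + 0.484201 = 1.981864

H = 1.9819 bits/symbol


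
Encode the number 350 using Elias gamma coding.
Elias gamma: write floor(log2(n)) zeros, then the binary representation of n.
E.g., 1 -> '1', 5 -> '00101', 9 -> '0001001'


num_bits = floor(log2(350)) + 1 = 9
leading_zeros = num_bits - 1 = 8
binary(350) = 101011110

Elias gamma(350) = '00000000' + '101011110' = 00000000101011110 (17 bits)


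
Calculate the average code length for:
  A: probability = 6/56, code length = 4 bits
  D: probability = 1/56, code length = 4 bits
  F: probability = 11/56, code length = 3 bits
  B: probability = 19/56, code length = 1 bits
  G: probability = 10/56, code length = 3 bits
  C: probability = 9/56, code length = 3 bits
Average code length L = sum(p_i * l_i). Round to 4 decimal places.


Weighted contributions p_i * l_i:
  A: (6/56) * 4 = 24/56
  D: (1/56) * 4 = 4/56
  F: (11/56) * 3 = 33/56
  B: (19/56) * 1 = 19/56
  G: (10/56) * 3 = 30/56
  C: (9/56) * 3 = 27/56
Sum = (24 + 4 + 33 + 19 + 30 + 27)/56 = 137/56

L = 137/56 = 2.4464 bits/symbol


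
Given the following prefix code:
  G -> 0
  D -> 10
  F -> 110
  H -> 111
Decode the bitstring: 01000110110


Decoding step by step:
Bits 0 -> G
Bits 10 -> D
Bits 0 -> G
Bits 0 -> G
Bits 110 -> F
Bits 110 -> F


Decoded message: GDGGFF


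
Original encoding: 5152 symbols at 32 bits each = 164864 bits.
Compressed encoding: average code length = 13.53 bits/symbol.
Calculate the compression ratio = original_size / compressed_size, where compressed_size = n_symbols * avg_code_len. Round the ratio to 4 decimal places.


original_size = n_symbols * orig_bits = 5152 * 32 = 164864 bits
compressed_size = n_symbols * avg_code_len = 5152 * 13.53 = 69706.56 bits
ratio = original_size / compressed_size = 164864 / 69706.56 = 2.3651

Compression ratio = 2.3651


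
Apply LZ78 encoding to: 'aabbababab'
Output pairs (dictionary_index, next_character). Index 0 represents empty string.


LZ78 encoding steps:
Dictionary: {0: ''}
Step 1: w='' (idx 0), next='a' -> output (0, 'a'), add 'a' as idx 1
Step 2: w='a' (idx 1), next='b' -> output (1, 'b'), add 'ab' as idx 2
Step 3: w='' (idx 0), next='b' -> output (0, 'b'), add 'b' as idx 3
Step 4: w='ab' (idx 2), next='a' -> output (2, 'a'), add 'aba' as idx 4
Step 5: w='b' (idx 3), next='a' -> output (3, 'a'), add 'ba' as idx 5
Step 6: w='b' (idx 3), end of input -> output (3, '')


Encoded: [(0, 'a'), (1, 'b'), (0, 'b'), (2, 'a'), (3, 'a'), (3, '')]


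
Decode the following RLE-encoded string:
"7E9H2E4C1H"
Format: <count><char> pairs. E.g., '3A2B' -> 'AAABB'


Expanding each <count><char> pair:
  7E -> 'EEEEEEE'
  9H -> 'HHHHHHHHH'
  2E -> 'EE'
  4C -> 'CCCC'
  1H -> 'H'

Decoded = EEEEEEEHHHHHHHHHEECCCCH


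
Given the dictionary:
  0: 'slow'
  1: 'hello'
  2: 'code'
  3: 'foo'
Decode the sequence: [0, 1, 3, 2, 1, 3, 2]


Look up each index in the dictionary:
  0 -> 'slow'
  1 -> 'hello'
  3 -> 'foo'
  2 -> 'code'
  1 -> 'hello'
  3 -> 'foo'
  2 -> 'code'

Decoded: "slow hello foo code hello foo code"


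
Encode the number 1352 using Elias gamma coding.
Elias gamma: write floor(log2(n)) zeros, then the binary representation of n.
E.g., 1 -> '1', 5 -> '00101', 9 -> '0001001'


num_bits = floor(log2(1352)) + 1 = 11
leading_zeros = num_bits - 1 = 10
binary(1352) = 10101001000

Elias gamma(1352) = '0000000000' + '10101001000' = 000000000010101001000 (21 bits)


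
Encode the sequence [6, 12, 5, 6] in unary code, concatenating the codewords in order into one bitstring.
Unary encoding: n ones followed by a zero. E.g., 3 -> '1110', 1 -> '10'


Encode each number as n ones followed by a terminating 0:
  6 -> 1111110 (7 bits)
  12 -> 1111111111110 (13 bits)
  5 -> 111110 (6 bits)
  6 -> 1111110 (7 bits)
Total length = 7 + 13 + 6 + 7 = 33 bits.

Unary([6, 12, 5, 6]) = 111111011111111111101111101111110 (33 bits)


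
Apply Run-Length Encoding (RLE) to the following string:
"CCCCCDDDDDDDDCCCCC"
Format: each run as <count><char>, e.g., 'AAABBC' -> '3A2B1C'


Scanning runs left to right:
  i=0: run of 'C' x 5 -> '5C'
  i=5: run of 'D' x 8 -> '8D'
  i=13: run of 'C' x 5 -> '5C'

RLE = 5C8D5C


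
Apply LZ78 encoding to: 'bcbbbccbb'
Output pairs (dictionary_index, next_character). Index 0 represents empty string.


LZ78 encoding steps:
Dictionary: {0: ''}
Step 1: w='' (idx 0), next='b' -> output (0, 'b'), add 'b' as idx 1
Step 2: w='' (idx 0), next='c' -> output (0, 'c'), add 'c' as idx 2
Step 3: w='b' (idx 1), next='b' -> output (1, 'b'), add 'bb' as idx 3
Step 4: w='b' (idx 1), next='c' -> output (1, 'c'), add 'bc' as idx 4
Step 5: w='c' (idx 2), next='b' -> output (2, 'b'), add 'cb' as idx 5
Step 6: w='b' (idx 1), end of input -> output (1, '')


Encoded: [(0, 'b'), (0, 'c'), (1, 'b'), (1, 'c'), (2, 'b'), (1, '')]


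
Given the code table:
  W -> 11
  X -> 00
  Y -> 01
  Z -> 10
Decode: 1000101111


Decoding:
10 -> Z
00 -> X
10 -> Z
11 -> W
11 -> W


Result: ZXZWW


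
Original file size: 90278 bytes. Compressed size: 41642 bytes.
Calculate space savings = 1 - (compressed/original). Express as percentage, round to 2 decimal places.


ratio = compressed/original = 41642/90278 = 0.461264
savings = 1 - ratio = 1 - 0.461264 = 0.538736
as a percentage: 0.538736 * 100 = 53.87%

Space savings = 1 - 41642/90278 = 53.87%


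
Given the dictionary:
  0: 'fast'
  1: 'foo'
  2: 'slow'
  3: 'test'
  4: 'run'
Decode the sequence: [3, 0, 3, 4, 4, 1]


Look up each index in the dictionary:
  3 -> 'test'
  0 -> 'fast'
  3 -> 'test'
  4 -> 'run'
  4 -> 'run'
  1 -> 'foo'

Decoded: "test fast test run run foo"


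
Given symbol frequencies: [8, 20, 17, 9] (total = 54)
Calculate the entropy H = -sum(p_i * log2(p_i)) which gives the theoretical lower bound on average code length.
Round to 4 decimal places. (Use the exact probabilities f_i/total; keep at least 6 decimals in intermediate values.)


Per-symbol terms -p_i * log2(p_i) with p_i = f_i/54:
  p = 8/54 = 0.148148: log2(p) = -2.754888, -p*log2(p) = 0.408131
  p = 20/54 = 0.370370: log2(p) = -1.432959, -p*log2(p) = 0.530726
  p = 17/54 = 0.314815: log2(p) = -1.667425, -p*log2(p) = 0.524930
  p = 9/54 = 0.166667: log2(p) = -2.584963, -p*log2(p) = 0.430827
H = 0.408131 + 0.530726 + 0.524930 + 0.430827 = 1.894614

H = 1.8946 bits/symbol


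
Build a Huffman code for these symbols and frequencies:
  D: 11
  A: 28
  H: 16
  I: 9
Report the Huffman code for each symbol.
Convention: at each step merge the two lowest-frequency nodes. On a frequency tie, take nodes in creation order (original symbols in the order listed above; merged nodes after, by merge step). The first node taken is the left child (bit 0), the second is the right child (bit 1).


Huffman tree construction:
Step 1: Merge I(9) + D(11) = 20
Step 2: Merge H(16) + (I+D)(20) = 36
Step 3: Merge A(28) + (H+(I+D))(36) = 64
Read each symbol's code off the tree from the root (left child = 0, right child = 1).

Codes:
  D: 111 (length 3)
  A: 0 (length 1)
  H: 10 (length 2)
  I: 110 (length 3)
Average code length: 120/64 = 1.8750 bits/symbol


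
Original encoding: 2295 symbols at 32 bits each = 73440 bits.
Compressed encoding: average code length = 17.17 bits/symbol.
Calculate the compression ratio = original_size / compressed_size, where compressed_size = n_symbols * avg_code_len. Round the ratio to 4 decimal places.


original_size = n_symbols * orig_bits = 2295 * 32 = 73440 bits
compressed_size = n_symbols * avg_code_len = 2295 * 17.17 = 39405.15 bits
ratio = original_size / compressed_size = 73440 / 39405.15 = 1.8637

Compression ratio = 1.8637


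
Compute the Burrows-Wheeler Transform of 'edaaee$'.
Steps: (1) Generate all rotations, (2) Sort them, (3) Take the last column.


Rotations (sorted):
  0: $edaaee -> last char: e
  1: aaee$ed -> last char: d
  2: aee$eda -> last char: a
  3: daaee$e -> last char: e
  4: e$edaae -> last char: e
  5: edaaee$ -> last char: $
  6: ee$edaa -> last char: a


BWT = edaee$a


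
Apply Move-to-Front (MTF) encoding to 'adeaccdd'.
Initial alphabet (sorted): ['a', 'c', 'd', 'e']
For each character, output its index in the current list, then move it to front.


MTF encoding:
'a': index 0 in ['a', 'c', 'd', 'e'] -> ['a', 'c', 'd', 'e']
'd': index 2 in ['a', 'c', 'd', 'e'] -> ['d', 'a', 'c', 'e']
'e': index 3 in ['d', 'a', 'c', 'e'] -> ['e', 'd', 'a', 'c']
'a': index 2 in ['e', 'd', 'a', 'c'] -> ['a', 'e', 'd', 'c']
'c': index 3 in ['a', 'e', 'd', 'c'] -> ['c', 'a', 'e', 'd']
'c': index 0 in ['c', 'a', 'e', 'd'] -> ['c', 'a', 'e', 'd']
'd': index 3 in ['c', 'a', 'e', 'd'] -> ['d', 'c', 'a', 'e']
'd': index 0 in ['d', 'c', 'a', 'e'] -> ['d', 'c', 'a', 'e']


Output: [0, 2, 3, 2, 3, 0, 3, 0]


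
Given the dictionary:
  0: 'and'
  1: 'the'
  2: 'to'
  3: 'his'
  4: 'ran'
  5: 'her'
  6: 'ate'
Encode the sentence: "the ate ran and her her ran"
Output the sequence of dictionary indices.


Look up each word in the dictionary:
  'the' -> 1
  'ate' -> 6
  'ran' -> 4
  'and' -> 0
  'her' -> 5
  'her' -> 5
  'ran' -> 4

Encoded: [1, 6, 4, 0, 5, 5, 4]


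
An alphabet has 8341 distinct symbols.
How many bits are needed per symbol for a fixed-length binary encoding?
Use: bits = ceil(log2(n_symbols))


log2(8341) = 13.026
Bracket: 2^13 = 8192 < 8341 <= 2^14 = 16384
So ceil(log2(8341)) = 14

bits = ceil(log2(8341)) = ceil(13.026) = 14 bits


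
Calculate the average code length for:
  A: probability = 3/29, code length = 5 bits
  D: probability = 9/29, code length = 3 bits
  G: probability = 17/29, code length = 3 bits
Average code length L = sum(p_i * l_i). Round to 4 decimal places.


Weighted contributions p_i * l_i:
  A: (3/29) * 5 = 15/29
  D: (9/29) * 3 = 27/29
  G: (17/29) * 3 = 51/29
Sum = (15 + 27 + 51)/29 = 93/29

L = 93/29 = 3.2069 bits/symbol


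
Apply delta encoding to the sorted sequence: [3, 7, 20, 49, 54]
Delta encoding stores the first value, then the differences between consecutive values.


First value: 3
Deltas:
  7 - 3 = 4
  20 - 7 = 13
  49 - 20 = 29
  54 - 49 = 5


Delta encoded: [3, 4, 13, 29, 5]


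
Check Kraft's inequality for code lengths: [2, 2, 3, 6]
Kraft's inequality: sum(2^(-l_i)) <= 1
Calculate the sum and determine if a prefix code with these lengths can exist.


Sum = 2^(-2) + 2^(-2) + 2^(-3) + 2^(-6)
    = 0.25 + 0.25 + 0.125 + 0.015625
    = 41/64 = 0.640625
Since 0.640625 <= 1, Kraft's inequality IS satisfied.
A prefix code with these lengths CAN exist.

Kraft sum = 0.640625. Satisfied.


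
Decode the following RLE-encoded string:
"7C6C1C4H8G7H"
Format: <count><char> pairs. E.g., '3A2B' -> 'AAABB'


Expanding each <count><char> pair:
  7C -> 'CCCCCCC'
  6C -> 'CCCCCC'
  1C -> 'C'
  4H -> 'HHHH'
  8G -> 'GGGGGGGG'
  7H -> 'HHHHHHH'

Decoded = CCCCCCCCCCCCCCHHHHGGGGGGGGHHHHHHH


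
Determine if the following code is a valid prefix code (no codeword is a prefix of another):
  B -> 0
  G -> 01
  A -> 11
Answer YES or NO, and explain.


Checking each pair (does one codeword prefix another?):
  B='0' vs G='01': prefix -- VIOLATION

NO -- this is NOT a valid prefix code. B (0) is a prefix of G (01).


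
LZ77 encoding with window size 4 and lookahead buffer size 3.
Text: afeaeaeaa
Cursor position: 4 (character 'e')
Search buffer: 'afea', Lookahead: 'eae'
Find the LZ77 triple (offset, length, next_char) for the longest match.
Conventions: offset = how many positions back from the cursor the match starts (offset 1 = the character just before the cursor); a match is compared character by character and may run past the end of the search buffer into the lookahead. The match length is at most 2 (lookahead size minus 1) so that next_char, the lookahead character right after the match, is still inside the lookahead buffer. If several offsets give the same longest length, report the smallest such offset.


Try each offset into the search buffer:
  offset=1 (pos 3, char 'a'): match length 0
  offset=2 (pos 2, char 'e'): match length 2
  offset=3 (pos 1, char 'f'): match length 0
  offset=4 (pos 0, char 'a'): match length 0
Longest match has length 2 at offset 2.
next_char = character at position 4 + 2 = 6 -> 'e'

Best match: offset=2, length=2 (matching 'ea' starting at position 2)
LZ77 triple: (2, 2, 'e')


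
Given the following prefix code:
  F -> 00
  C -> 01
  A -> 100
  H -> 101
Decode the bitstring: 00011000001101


Decoding step by step:
Bits 00 -> F
Bits 01 -> C
Bits 100 -> A
Bits 00 -> F
Bits 01 -> C
Bits 101 -> H


Decoded message: FCAFCH


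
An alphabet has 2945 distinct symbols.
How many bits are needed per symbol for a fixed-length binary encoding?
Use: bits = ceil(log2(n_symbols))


log2(2945) = 11.5241
Bracket: 2^11 = 2048 < 2945 <= 2^12 = 4096
So ceil(log2(2945)) = 12

bits = ceil(log2(2945)) = ceil(11.5241) = 12 bits


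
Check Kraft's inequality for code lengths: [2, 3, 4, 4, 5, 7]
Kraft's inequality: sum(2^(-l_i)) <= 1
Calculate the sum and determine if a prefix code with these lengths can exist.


Sum = 2^(-2) + 2^(-3) + 2^(-4) + 2^(-4) + 2^(-5) + 2^(-7)
    = 0.25 + 0.125 + 0.0625 + 0.0625 + 0.03125 + 0.0078125
    = 69/128 = 0.5390625
Since 0.5390625 <= 1, Kraft's inequality IS satisfied.
A prefix code with these lengths CAN exist.

Kraft sum = 0.5390625. Satisfied.


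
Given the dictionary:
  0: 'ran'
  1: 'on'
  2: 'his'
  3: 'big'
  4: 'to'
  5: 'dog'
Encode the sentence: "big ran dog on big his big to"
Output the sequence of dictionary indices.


Look up each word in the dictionary:
  'big' -> 3
  'ran' -> 0
  'dog' -> 5
  'on' -> 1
  'big' -> 3
  'his' -> 2
  'big' -> 3
  'to' -> 4

Encoded: [3, 0, 5, 1, 3, 2, 3, 4]


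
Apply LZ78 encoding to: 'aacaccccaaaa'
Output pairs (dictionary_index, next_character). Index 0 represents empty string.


LZ78 encoding steps:
Dictionary: {0: ''}
Step 1: w='' (idx 0), next='a' -> output (0, 'a'), add 'a' as idx 1
Step 2: w='a' (idx 1), next='c' -> output (1, 'c'), add 'ac' as idx 2
Step 3: w='ac' (idx 2), next='c' -> output (2, 'c'), add 'acc' as idx 3
Step 4: w='' (idx 0), next='c' -> output (0, 'c'), add 'c' as idx 4
Step 5: w='c' (idx 4), next='a' -> output (4, 'a'), add 'ca' as idx 5
Step 6: w='a' (idx 1), next='a' -> output (1, 'a'), add 'aa' as idx 6
Step 7: w='a' (idx 1), end of input -> output (1, '')


Encoded: [(0, 'a'), (1, 'c'), (2, 'c'), (0, 'c'), (4, 'a'), (1, 'a'), (1, '')]


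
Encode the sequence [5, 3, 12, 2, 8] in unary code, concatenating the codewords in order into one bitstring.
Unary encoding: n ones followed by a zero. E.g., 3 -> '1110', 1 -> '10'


Encode each number as n ones followed by a terminating 0:
  5 -> 111110 (6 bits)
  3 -> 1110 (4 bits)
  12 -> 1111111111110 (13 bits)
  2 -> 110 (3 bits)
  8 -> 111111110 (9 bits)
Total length = 6 + 4 + 13 + 3 + 9 = 35 bits.

Unary([5, 3, 12, 2, 8]) = 11111011101111111111110110111111110 (35 bits)


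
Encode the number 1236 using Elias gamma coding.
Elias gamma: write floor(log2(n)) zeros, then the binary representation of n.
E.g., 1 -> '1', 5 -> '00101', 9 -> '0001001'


num_bits = floor(log2(1236)) + 1 = 11
leading_zeros = num_bits - 1 = 10
binary(1236) = 10011010100

Elias gamma(1236) = '0000000000' + '10011010100' = 000000000010011010100 (21 bits)


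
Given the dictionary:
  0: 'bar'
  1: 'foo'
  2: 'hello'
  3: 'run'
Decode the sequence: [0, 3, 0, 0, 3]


Look up each index in the dictionary:
  0 -> 'bar'
  3 -> 'run'
  0 -> 'bar'
  0 -> 'bar'
  3 -> 'run'

Decoded: "bar run bar bar run"


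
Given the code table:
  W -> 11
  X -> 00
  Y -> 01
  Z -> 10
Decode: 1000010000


Decoding:
10 -> Z
00 -> X
01 -> Y
00 -> X
00 -> X


Result: ZXYXX


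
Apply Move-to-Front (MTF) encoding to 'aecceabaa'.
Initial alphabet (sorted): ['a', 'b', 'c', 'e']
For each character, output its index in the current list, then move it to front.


MTF encoding:
'a': index 0 in ['a', 'b', 'c', 'e'] -> ['a', 'b', 'c', 'e']
'e': index 3 in ['a', 'b', 'c', 'e'] -> ['e', 'a', 'b', 'c']
'c': index 3 in ['e', 'a', 'b', 'c'] -> ['c', 'e', 'a', 'b']
'c': index 0 in ['c', 'e', 'a', 'b'] -> ['c', 'e', 'a', 'b']
'e': index 1 in ['c', 'e', 'a', 'b'] -> ['e', 'c', 'a', 'b']
'a': index 2 in ['e', 'c', 'a', 'b'] -> ['a', 'e', 'c', 'b']
'b': index 3 in ['a', 'e', 'c', 'b'] -> ['b', 'a', 'e', 'c']
'a': index 1 in ['b', 'a', 'e', 'c'] -> ['a', 'b', 'e', 'c']
'a': index 0 in ['a', 'b', 'e', 'c'] -> ['a', 'b', 'e', 'c']


Output: [0, 3, 3, 0, 1, 2, 3, 1, 0]


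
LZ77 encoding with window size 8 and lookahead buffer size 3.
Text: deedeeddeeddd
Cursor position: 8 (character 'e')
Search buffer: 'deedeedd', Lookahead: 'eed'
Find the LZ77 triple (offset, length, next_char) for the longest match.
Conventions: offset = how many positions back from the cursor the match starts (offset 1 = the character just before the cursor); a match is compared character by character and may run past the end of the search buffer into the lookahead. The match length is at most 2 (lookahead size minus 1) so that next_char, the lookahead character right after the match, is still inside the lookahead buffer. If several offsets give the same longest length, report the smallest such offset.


Try each offset into the search buffer:
  offset=1 (pos 7, char 'd'): match length 0
  offset=2 (pos 6, char 'd'): match length 0
  offset=3 (pos 5, char 'e'): match length 1
  offset=4 (pos 4, char 'e'): match length 2
  offset=5 (pos 3, char 'd'): match length 0
  offset=6 (pos 2, char 'e'): match length 1
  offset=7 (pos 1, char 'e'): match length 2
  offset=8 (pos 0, char 'd'): match length 0
Longest match has length 2, found at offsets 4, 7; take the smallest, offset 4.
next_char = character at position 8 + 2 = 10 -> 'd'

Best match: offset=4, length=2 (matching 'ee' starting at position 4)
LZ77 triple: (4, 2, 'd')


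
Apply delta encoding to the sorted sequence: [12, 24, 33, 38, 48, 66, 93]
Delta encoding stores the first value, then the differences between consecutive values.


First value: 12
Deltas:
  24 - 12 = 12
  33 - 24 = 9
  38 - 33 = 5
  48 - 38 = 10
  66 - 48 = 18
  93 - 66 = 27


Delta encoded: [12, 12, 9, 5, 10, 18, 27]


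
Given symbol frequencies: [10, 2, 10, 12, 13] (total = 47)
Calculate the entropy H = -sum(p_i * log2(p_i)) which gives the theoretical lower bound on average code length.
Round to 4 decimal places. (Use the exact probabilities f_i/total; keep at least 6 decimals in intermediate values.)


Per-symbol terms -p_i * log2(p_i) with p_i = f_i/47:
  p = 10/47 = 0.212766: log2(p) = -2.232661, -p*log2(p) = 0.475034
  p = 2/47 = 0.042553: log2(p) = -4.554589, -p*log2(p) = 0.193812
  p = 10/47 = 0.212766: log2(p) = -2.232661, -p*log2(p) = 0.475034
  p = 12/47 = 0.255319: log2(p) = -1.969626, -p*log2(p) = 0.502883
  p = 13/47 = 0.276596: log2(p) = -1.854149, -p*log2(p) = 0.512850
H = 0.475034 + 0.193812 + 0.475034 + 0.502883 + 0.512850 = 2.159613

H = 2.1596 bits/symbol


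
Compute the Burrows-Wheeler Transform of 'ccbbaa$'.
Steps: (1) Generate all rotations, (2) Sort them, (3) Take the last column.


Rotations (sorted):
  0: $ccbbaa -> last char: a
  1: a$ccbba -> last char: a
  2: aa$ccbb -> last char: b
  3: baa$ccb -> last char: b
  4: bbaa$cc -> last char: c
  5: cbbaa$c -> last char: c
  6: ccbbaa$ -> last char: $


BWT = aabbcc$


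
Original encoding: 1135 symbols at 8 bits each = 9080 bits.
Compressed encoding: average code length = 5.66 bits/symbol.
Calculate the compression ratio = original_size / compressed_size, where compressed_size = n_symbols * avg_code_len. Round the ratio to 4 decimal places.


original_size = n_symbols * orig_bits = 1135 * 8 = 9080 bits
compressed_size = n_symbols * avg_code_len = 1135 * 5.66 = 6424.1 bits
ratio = original_size / compressed_size = 9080 / 6424.1 = 1.4134

Compression ratio = 1.4134


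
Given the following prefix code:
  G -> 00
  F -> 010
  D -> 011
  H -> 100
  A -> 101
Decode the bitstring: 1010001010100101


Decoding step by step:
Bits 101 -> A
Bits 00 -> G
Bits 010 -> F
Bits 101 -> A
Bits 00 -> G
Bits 101 -> A


Decoded message: AGFAGA


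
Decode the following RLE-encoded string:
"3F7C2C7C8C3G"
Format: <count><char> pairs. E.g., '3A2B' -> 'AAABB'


Expanding each <count><char> pair:
  3F -> 'FFF'
  7C -> 'CCCCCCC'
  2C -> 'CC'
  7C -> 'CCCCCCC'
  8C -> 'CCCCCCCC'
  3G -> 'GGG'

Decoded = FFFCCCCCCCCCCCCCCCCCCCCCCCCGGG


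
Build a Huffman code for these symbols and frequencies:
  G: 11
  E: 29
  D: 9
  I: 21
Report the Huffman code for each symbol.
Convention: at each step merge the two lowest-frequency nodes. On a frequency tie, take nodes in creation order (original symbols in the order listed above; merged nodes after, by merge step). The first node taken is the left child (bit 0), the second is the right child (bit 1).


Huffman tree construction:
Step 1: Merge D(9) + G(11) = 20
Step 2: Merge (D+G)(20) + I(21) = 41
Step 3: Merge E(29) + ((D+G)+I)(41) = 70
Read each symbol's code off the tree from the root (left child = 0, right child = 1).

Codes:
  G: 101 (length 3)
  E: 0 (length 1)
  D: 100 (length 3)
  I: 11 (length 2)
Average code length: 131/70 = 1.8714 bits/symbol


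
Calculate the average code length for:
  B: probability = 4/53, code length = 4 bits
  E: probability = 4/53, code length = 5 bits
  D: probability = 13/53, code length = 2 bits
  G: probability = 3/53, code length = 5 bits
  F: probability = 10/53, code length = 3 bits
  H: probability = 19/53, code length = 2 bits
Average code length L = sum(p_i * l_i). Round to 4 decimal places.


Weighted contributions p_i * l_i:
  B: (4/53) * 4 = 16/53
  E: (4/53) * 5 = 20/53
  D: (13/53) * 2 = 26/53
  G: (3/53) * 5 = 15/53
  F: (10/53) * 3 = 30/53
  H: (19/53) * 2 = 38/53
Sum = (16 + 20 + 26 + 15 + 30 + 38)/53 = 145/53

L = 145/53 = 2.7358 bits/symbol


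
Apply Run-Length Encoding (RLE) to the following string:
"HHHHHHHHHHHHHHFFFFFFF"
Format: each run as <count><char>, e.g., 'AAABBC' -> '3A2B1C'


Scanning runs left to right:
  i=0: run of 'H' x 14 -> '14H'
  i=14: run of 'F' x 7 -> '7F'

RLE = 14H7F


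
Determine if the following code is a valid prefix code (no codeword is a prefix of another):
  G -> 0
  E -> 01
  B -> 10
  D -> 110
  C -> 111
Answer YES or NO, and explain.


Checking each pair (does one codeword prefix another?):
  G='0' vs E='01': prefix -- VIOLATION

NO -- this is NOT a valid prefix code. G (0) is a prefix of E (01).


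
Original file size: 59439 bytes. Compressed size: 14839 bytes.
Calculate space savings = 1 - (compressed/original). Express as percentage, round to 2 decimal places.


ratio = compressed/original = 14839/59439 = 0.249651
savings = 1 - ratio = 1 - 0.249651 = 0.750349
as a percentage: 0.750349 * 100 = 75.03%

Space savings = 1 - 14839/59439 = 75.03%


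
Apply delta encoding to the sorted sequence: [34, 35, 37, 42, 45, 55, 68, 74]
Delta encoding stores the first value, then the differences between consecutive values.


First value: 34
Deltas:
  35 - 34 = 1
  37 - 35 = 2
  42 - 37 = 5
  45 - 42 = 3
  55 - 45 = 10
  68 - 55 = 13
  74 - 68 = 6


Delta encoded: [34, 1, 2, 5, 3, 10, 13, 6]


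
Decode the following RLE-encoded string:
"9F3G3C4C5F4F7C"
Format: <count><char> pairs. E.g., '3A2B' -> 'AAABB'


Expanding each <count><char> pair:
  9F -> 'FFFFFFFFF'
  3G -> 'GGG'
  3C -> 'CCC'
  4C -> 'CCCC'
  5F -> 'FFFFF'
  4F -> 'FFFF'
  7C -> 'CCCCCCC'

Decoded = FFFFFFFFFGGGCCCCCCCFFFFFFFFFCCCCCCC


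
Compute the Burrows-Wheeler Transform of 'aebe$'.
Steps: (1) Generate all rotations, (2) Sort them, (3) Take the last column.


Rotations (sorted):
  0: $aebe -> last char: e
  1: aebe$ -> last char: $
  2: be$ae -> last char: e
  3: e$aeb -> last char: b
  4: ebe$a -> last char: a


BWT = e$eba


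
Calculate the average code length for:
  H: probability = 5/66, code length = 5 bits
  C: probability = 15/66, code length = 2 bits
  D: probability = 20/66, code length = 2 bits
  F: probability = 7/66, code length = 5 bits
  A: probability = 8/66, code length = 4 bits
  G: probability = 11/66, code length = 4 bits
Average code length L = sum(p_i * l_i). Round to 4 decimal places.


Weighted contributions p_i * l_i:
  H: (5/66) * 5 = 25/66
  C: (15/66) * 2 = 30/66
  D: (20/66) * 2 = 40/66
  F: (7/66) * 5 = 35/66
  A: (8/66) * 4 = 32/66
  G: (11/66) * 4 = 44/66
Sum = (25 + 30 + 40 + 35 + 32 + 44)/66 = 206/66

L = 206/66 = 3.1212 bits/symbol


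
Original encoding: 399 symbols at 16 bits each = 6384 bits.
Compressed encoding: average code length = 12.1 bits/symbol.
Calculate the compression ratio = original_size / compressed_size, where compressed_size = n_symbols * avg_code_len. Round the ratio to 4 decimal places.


original_size = n_symbols * orig_bits = 399 * 16 = 6384 bits
compressed_size = n_symbols * avg_code_len = 399 * 12.1 = 4827.9 bits
ratio = original_size / compressed_size = 6384 / 4827.9 = 1.3223

Compression ratio = 1.3223


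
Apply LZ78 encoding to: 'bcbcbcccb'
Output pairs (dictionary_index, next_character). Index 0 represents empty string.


LZ78 encoding steps:
Dictionary: {0: ''}
Step 1: w='' (idx 0), next='b' -> output (0, 'b'), add 'b' as idx 1
Step 2: w='' (idx 0), next='c' -> output (0, 'c'), add 'c' as idx 2
Step 3: w='b' (idx 1), next='c' -> output (1, 'c'), add 'bc' as idx 3
Step 4: w='bc' (idx 3), next='c' -> output (3, 'c'), add 'bcc' as idx 4
Step 5: w='c' (idx 2), next='b' -> output (2, 'b'), add 'cb' as idx 5


Encoded: [(0, 'b'), (0, 'c'), (1, 'c'), (3, 'c'), (2, 'b')]


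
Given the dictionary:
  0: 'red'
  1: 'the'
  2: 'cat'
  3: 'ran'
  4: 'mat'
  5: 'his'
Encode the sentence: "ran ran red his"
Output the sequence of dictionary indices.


Look up each word in the dictionary:
  'ran' -> 3
  'ran' -> 3
  'red' -> 0
  'his' -> 5

Encoded: [3, 3, 0, 5]


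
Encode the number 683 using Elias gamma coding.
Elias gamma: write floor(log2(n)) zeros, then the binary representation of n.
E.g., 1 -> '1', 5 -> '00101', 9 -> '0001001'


num_bits = floor(log2(683)) + 1 = 10
leading_zeros = num_bits - 1 = 9
binary(683) = 1010101011

Elias gamma(683) = '000000000' + '1010101011' = 0000000001010101011 (19 bits)


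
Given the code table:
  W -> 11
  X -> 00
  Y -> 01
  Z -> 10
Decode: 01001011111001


Decoding:
01 -> Y
00 -> X
10 -> Z
11 -> W
11 -> W
10 -> Z
01 -> Y


Result: YXZWWZY


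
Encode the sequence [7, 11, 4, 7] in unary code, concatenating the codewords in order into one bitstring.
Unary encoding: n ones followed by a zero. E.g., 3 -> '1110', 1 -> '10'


Encode each number as n ones followed by a terminating 0:
  7 -> 11111110 (8 bits)
  11 -> 111111111110 (12 bits)
  4 -> 11110 (5 bits)
  7 -> 11111110 (8 bits)
Total length = 8 + 12 + 5 + 8 = 33 bits.

Unary([7, 11, 4, 7]) = 111111101111111111101111011111110 (33 bits)


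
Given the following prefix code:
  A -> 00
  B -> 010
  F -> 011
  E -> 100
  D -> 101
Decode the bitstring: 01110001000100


Decoding step by step:
Bits 011 -> F
Bits 100 -> E
Bits 010 -> B
Bits 00 -> A
Bits 100 -> E


Decoded message: FEBAE


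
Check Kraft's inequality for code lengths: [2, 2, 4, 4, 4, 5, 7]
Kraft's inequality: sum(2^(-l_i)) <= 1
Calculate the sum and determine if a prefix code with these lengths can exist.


Sum = 2^(-2) + 2^(-2) + 2^(-4) + 2^(-4) + 2^(-4) + 2^(-5) + 2^(-7)
    = 0.25 + 0.25 + 0.0625 + 0.0625 + 0.0625 + 0.03125 + 0.0078125
    = 93/128 = 0.7265625
Since 0.7265625 <= 1, Kraft's inequality IS satisfied.
A prefix code with these lengths CAN exist.

Kraft sum = 0.7265625. Satisfied.


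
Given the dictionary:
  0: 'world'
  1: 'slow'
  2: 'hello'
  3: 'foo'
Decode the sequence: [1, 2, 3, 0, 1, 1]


Look up each index in the dictionary:
  1 -> 'slow'
  2 -> 'hello'
  3 -> 'foo'
  0 -> 'world'
  1 -> 'slow'
  1 -> 'slow'

Decoded: "slow hello foo world slow slow"


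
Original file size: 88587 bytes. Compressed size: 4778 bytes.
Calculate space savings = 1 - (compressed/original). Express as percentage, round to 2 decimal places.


ratio = compressed/original = 4778/88587 = 0.053936
savings = 1 - ratio = 1 - 0.053936 = 0.946064
as a percentage: 0.946064 * 100 = 94.61%

Space savings = 1 - 4778/88587 = 94.61%


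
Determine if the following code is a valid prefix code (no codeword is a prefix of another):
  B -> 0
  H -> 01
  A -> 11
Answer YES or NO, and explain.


Checking each pair (does one codeword prefix another?):
  B='0' vs H='01': prefix -- VIOLATION

NO -- this is NOT a valid prefix code. B (0) is a prefix of H (01).


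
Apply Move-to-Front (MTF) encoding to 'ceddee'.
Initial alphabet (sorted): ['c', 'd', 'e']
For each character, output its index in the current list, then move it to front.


MTF encoding:
'c': index 0 in ['c', 'd', 'e'] -> ['c', 'd', 'e']
'e': index 2 in ['c', 'd', 'e'] -> ['e', 'c', 'd']
'd': index 2 in ['e', 'c', 'd'] -> ['d', 'e', 'c']
'd': index 0 in ['d', 'e', 'c'] -> ['d', 'e', 'c']
'e': index 1 in ['d', 'e', 'c'] -> ['e', 'd', 'c']
'e': index 0 in ['e', 'd', 'c'] -> ['e', 'd', 'c']


Output: [0, 2, 2, 0, 1, 0]


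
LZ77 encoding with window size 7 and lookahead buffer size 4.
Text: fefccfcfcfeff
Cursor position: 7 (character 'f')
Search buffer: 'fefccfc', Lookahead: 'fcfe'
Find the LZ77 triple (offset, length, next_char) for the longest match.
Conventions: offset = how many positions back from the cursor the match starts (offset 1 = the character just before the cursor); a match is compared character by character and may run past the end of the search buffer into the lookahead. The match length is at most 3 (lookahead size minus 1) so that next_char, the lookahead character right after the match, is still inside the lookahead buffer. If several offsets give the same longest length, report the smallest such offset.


Try each offset into the search buffer:
  offset=1 (pos 6, char 'c'): match length 0
  offset=2 (pos 5, char 'f'): match length 3
  offset=3 (pos 4, char 'c'): match length 0
  offset=4 (pos 3, char 'c'): match length 0
  offset=5 (pos 2, char 'f'): match length 2
  offset=6 (pos 1, char 'e'): match length 0
  offset=7 (pos 0, char 'f'): match length 1
Longest match has length 3 at offset 2.
next_char = character at position 7 + 3 = 10 -> 'e'

Best match: offset=2, length=3 (matching 'fcf' starting at position 5)
LZ77 triple: (2, 3, 'e')


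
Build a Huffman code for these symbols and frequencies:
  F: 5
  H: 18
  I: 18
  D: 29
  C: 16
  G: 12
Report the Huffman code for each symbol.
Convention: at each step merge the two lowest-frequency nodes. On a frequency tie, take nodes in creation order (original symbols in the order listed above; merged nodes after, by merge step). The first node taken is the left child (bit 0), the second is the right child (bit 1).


Huffman tree construction:
Step 1: Merge F(5) + G(12) = 17
Step 2: Merge C(16) + (F+G)(17) = 33
Step 3: Merge H(18) + I(18) = 36
Step 4: Merge D(29) + (C+(F+G))(33) = 62
Step 5: Merge (H+I)(36) + (D+(C+(F+G)))(62) = 98
Read each symbol's code off the tree from the root (left child = 0, right child = 1).

Codes:
  F: 1110 (length 4)
  H: 00 (length 2)
  I: 01 (length 2)
  D: 10 (length 2)
  C: 110 (length 3)
  G: 1111 (length 4)
Average code length: 246/98 = 2.5102 bits/symbol


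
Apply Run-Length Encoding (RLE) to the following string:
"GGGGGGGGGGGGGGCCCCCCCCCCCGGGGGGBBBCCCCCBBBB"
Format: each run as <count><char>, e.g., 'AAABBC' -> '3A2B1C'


Scanning runs left to right:
  i=0: run of 'G' x 14 -> '14G'
  i=14: run of 'C' x 11 -> '11C'
  i=25: run of 'G' x 6 -> '6G'
  i=31: run of 'B' x 3 -> '3B'
  i=34: run of 'C' x 5 -> '5C'
  i=39: run of 'B' x 4 -> '4B'

RLE = 14G11C6G3B5C4B


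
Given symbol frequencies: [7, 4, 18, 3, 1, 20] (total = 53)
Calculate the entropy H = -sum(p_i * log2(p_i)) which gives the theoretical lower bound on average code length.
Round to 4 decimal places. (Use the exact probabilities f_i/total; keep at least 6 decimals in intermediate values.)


Per-symbol terms -p_i * log2(p_i) with p_i = f_i/53:
  p = 7/53 = 0.132075: log2(p) = -2.920566, -p*log2(p) = 0.385735
  p = 4/53 = 0.075472: log2(p) = -3.727920, -p*log2(p) = 0.281352
  p = 18/53 = 0.339623: log2(p) = -1.557995, -p*log2(p) = 0.529131
  p = 3/53 = 0.056604: log2(p) = -4.142958, -p*log2(p) = 0.234507
  p = 1/53 = 0.018868: log2(p) = -5.727920, -p*log2(p) = 0.108074
  p = 20/53 = 0.377358: log2(p) = -1.405992, -p*log2(p) = 0.530563
H = 0.385735 + 0.281352 + 0.529131 + 0.234507 + 0.108074 + 0.530563 = 2.069362

H = 2.0694 bits/symbol


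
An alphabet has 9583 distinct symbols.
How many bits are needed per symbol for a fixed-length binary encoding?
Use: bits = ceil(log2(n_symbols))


log2(9583) = 13.2263
Bracket: 2^13 = 8192 < 9583 <= 2^14 = 16384
So ceil(log2(9583)) = 14

bits = ceil(log2(9583)) = ceil(13.2263) = 14 bits


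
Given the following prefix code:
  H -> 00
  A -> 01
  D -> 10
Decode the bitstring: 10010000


Decoding step by step:
Bits 10 -> D
Bits 01 -> A
Bits 00 -> H
Bits 00 -> H


Decoded message: DAHH


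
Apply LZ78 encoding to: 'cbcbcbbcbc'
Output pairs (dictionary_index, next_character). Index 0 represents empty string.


LZ78 encoding steps:
Dictionary: {0: ''}
Step 1: w='' (idx 0), next='c' -> output (0, 'c'), add 'c' as idx 1
Step 2: w='' (idx 0), next='b' -> output (0, 'b'), add 'b' as idx 2
Step 3: w='c' (idx 1), next='b' -> output (1, 'b'), add 'cb' as idx 3
Step 4: w='cb' (idx 3), next='b' -> output (3, 'b'), add 'cbb' as idx 4
Step 5: w='cb' (idx 3), next='c' -> output (3, 'c'), add 'cbc' as idx 5


Encoded: [(0, 'c'), (0, 'b'), (1, 'b'), (3, 'b'), (3, 'c')]


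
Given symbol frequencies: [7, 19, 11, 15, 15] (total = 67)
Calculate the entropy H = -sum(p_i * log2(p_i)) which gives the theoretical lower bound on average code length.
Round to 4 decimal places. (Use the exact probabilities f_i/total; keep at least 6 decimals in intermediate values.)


Per-symbol terms -p_i * log2(p_i) with p_i = f_i/67:
  p = 7/67 = 0.104478: log2(p) = -3.258734, -p*log2(p) = 0.340465
  p = 19/67 = 0.283582: log2(p) = -1.818162, -p*log2(p) = 0.515598
  p = 11/67 = 0.164179: log2(p) = -2.606658, -p*log2(p) = 0.427959
  p = 15/67 = 0.223881: log2(p) = -2.159199, -p*log2(p) = 0.483403
  p = 15/67 = 0.223881: log2(p) = -2.159199, -p*log2(p) = 0.483403
H = 0.340465 + 0.515598 + 0.427959 + 0.483403 + 0.483403 = 2.250828

H = 2.2508 bits/symbol
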